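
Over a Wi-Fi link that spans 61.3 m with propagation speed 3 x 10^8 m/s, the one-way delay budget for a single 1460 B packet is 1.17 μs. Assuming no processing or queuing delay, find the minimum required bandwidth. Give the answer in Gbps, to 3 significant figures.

12.1 Gbps

L = 11680 bits.
Propagation delay = 61.3 / 300000000 = 0.204333 μs.
Transmission budget = 1.17 − 0.204333 = 0.965667 μs.
R ≥ L / t_tx = 11680 bits / 9.65667e-07 s = 12.1 Gbps.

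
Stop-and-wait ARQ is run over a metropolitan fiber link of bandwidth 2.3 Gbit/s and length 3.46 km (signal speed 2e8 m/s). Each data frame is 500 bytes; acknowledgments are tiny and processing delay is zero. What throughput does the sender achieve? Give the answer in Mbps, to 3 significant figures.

t_tx = L/R = 4000/2300000000 = 1.73913e-06 s.
t_prop = 3460/200000000 = 1.73e-05 s; RTT = 3.46e-05 s.
Cycle = t_tx + RTT = 3.63391e-05 s.
Throughput = L / cycle = 4000 / 3.63391e-05 = 110 Mbps.

110 Mbps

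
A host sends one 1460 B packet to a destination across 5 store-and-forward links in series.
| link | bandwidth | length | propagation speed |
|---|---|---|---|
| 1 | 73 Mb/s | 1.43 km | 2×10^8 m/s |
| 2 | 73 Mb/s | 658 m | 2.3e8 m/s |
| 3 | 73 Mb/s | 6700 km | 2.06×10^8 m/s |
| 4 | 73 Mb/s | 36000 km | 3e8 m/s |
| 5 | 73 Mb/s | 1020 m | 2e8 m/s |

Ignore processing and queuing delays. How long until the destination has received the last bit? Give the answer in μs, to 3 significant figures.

153000 μs

L = 1460 × 8 = 11680 bits.
Transmission delay per hop = L/R = 11680/73000000 = 160 μs; 5 hops → 800 μs.
Propagation delays (d/s per hop): 7.15, 2.86087, 32524.3, 120000, 5.1 μs; sum = 152539 μs.
End-to-end = 153000 μs.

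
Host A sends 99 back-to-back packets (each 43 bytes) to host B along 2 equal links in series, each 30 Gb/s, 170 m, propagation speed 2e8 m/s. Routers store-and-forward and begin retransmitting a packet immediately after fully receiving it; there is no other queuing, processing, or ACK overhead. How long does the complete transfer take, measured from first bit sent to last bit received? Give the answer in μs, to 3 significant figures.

2.85 μs

Per-hop transmission t_tx = L/R = 344/30000000000 = 0.0114667 μs.
Per-hop propagation t_prop = 170/200000000 = 0.85 μs.
Pipeline fill: first packet needs 2·t_tx to clear all hops; remaining 98 packets each add one t_tx.
Total = (2+99-1)·t_tx + 2·t_prop = 100·0.0114667 + 2·0.85 = 2.85 μs.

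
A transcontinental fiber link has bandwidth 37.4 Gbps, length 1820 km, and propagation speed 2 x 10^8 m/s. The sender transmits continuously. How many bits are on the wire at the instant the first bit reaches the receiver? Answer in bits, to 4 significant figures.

Propagation delay = 1820000 / 200000000 = 0.0091 s.
BDP = R × t_prop = 37400000000 × 0.0091 = 340340000 bits.

340300000 bits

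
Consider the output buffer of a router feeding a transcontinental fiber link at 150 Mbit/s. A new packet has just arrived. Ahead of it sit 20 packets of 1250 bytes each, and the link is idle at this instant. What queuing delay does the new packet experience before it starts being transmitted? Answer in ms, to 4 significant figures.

Each queued packet: L/R = 10000/150000000 = 0.0666667 ms.
20 queued → 1.33333 ms.
Queuing delay = 1.333 ms.

1.333 ms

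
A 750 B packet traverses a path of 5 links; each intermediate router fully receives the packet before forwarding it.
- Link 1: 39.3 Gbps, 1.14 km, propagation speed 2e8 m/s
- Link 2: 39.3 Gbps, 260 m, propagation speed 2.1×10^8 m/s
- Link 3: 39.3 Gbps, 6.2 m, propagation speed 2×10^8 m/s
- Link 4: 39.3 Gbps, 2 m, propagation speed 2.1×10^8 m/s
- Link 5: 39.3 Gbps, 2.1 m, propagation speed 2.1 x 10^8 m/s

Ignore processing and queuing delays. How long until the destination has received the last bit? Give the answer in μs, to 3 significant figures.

L = 750 × 8 = 6000 bits.
Transmission delay per hop = L/R = 6000/39300000000 = 0.152672 μs; 5 hops → 0.763359 μs.
Propagation delays (d/s per hop): 5.7, 1.2381, 0.031, 0.00952381, 0.01 μs; sum = 6.98862 μs.
End-to-end = 7.75 μs.

7.75 μs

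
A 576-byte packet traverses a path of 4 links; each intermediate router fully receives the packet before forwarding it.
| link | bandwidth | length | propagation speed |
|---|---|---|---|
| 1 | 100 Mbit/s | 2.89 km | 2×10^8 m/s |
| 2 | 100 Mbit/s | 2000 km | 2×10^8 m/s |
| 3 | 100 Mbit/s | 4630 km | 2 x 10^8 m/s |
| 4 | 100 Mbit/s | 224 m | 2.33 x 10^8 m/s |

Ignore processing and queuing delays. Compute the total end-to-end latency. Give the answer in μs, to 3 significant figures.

L = 576 × 8 = 4608 bits.
Transmission delay per hop = L/R = 4608/100000000 = 46.08 μs; 4 hops → 184.32 μs.
Propagation delays (d/s per hop): 14.45, 10000, 23150, 0.961373 μs; sum = 33165.4 μs.
End-to-end = 33300 μs.

33300 μs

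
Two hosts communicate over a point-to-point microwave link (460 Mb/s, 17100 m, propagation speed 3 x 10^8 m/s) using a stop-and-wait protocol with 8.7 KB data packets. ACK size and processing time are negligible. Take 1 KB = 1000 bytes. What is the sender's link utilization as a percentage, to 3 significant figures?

t_tx = L/R = 69600/460000000 = 0.000151304 s.
t_prop = 17100/300000000 = 5.7e-05 s; RTT = 0.000114 s.
Cycle = t_tx + RTT = 0.000265304 s.
Utilization = t_tx / cycle = 0.000151304/0.000265304 = 57.0 %.

57.0 %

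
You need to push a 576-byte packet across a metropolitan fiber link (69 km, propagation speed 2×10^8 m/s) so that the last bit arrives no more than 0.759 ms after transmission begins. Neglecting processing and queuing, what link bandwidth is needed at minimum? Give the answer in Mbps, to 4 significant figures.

L = 4608 bits.
Propagation delay = 69000 / 200000000 = 0.345 ms.
Transmission budget = 0.759 − 0.345 = 0.414 ms.
R ≥ L / t_tx = 4608 bits / 0.000414 s = 11.13 Mbps.

11.13 Mbps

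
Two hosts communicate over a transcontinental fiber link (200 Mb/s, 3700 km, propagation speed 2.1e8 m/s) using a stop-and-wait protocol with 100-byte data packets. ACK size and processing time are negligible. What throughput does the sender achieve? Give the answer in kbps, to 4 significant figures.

t_tx = L/R = 800/200000000 = 4e-06 s.
t_prop = 3700000/210000000 = 0.017619 s; RTT = 0.0352381 s.
Cycle = t_tx + RTT = 0.0352421 s.
Throughput = L / cycle = 800 / 0.0352421 = 22.70 kbps.

22.70 kbps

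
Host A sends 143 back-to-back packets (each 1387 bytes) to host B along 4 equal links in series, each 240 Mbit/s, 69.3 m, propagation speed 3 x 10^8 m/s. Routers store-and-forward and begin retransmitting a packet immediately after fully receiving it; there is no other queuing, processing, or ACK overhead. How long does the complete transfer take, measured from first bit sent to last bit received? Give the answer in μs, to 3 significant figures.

Per-hop transmission t_tx = L/R = 11096/240000000 = 46.2333 μs.
Per-hop propagation t_prop = 69.3/300000000 = 0.231 μs.
Pipeline fill: first packet needs 4·t_tx to clear all hops; remaining 142 packets each add one t_tx.
Total = (4+143-1)·t_tx + 4·t_prop = 146·46.2333 + 4·0.231 = 6750 μs.

6750 μs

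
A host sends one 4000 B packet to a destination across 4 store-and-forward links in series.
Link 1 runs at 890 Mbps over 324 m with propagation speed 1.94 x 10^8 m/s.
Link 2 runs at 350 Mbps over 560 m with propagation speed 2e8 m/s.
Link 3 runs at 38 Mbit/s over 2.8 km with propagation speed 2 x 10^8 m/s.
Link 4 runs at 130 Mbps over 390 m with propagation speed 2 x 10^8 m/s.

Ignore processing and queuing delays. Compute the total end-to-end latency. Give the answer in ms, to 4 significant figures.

L = 4000 × 8 = 32000 bits.
Transmission delays (L/R per hop): 0.0359551, 0.0914286, 0.842105, 0.246154 ms; sum = 1.21564 ms.
Propagation delays (d/s per hop): 0.0016701, 0.0028, 0.014, 0.00195 ms; sum = 0.0204201 ms.
End-to-end = 1.236 ms.

1.236 ms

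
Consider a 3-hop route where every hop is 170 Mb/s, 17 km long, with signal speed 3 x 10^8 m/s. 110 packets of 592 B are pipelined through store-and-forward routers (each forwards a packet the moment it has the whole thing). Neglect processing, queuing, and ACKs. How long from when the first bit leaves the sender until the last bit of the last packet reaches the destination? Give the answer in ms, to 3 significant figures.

Per-hop transmission t_tx = L/R = 4736/170000000 = 0.0278588 ms.
Per-hop propagation t_prop = 17000/300000000 = 0.0566667 ms.
Pipeline fill: first packet needs 3·t_tx to clear all hops; remaining 109 packets each add one t_tx.
Total = (3+110-1)·t_tx + 3·t_prop = 112·0.0278588 + 3·0.0566667 = 3.29 ms.

3.29 ms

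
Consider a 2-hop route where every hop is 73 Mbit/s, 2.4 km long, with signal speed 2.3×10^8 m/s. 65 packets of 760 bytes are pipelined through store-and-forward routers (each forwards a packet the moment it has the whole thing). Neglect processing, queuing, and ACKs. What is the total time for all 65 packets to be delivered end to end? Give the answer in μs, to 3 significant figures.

5520 μs

Per-hop transmission t_tx = L/R = 6080/73000000 = 83.2877 μs.
Per-hop propagation t_prop = 2400/2.3e+08 = 10.4348 μs.
Pipeline fill: first packet needs 2·t_tx to clear all hops; remaining 64 packets each add one t_tx.
Total = (2+65-1)·t_tx + 2·t_prop = 66·83.2877 + 2·10.4348 = 5520 μs.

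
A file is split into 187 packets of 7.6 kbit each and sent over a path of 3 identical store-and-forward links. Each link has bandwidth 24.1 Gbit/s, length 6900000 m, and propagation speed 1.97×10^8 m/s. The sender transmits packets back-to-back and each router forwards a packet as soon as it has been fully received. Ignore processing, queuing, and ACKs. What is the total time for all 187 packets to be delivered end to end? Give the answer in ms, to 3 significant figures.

Per-hop transmission t_tx = L/R = 7600/24100000000 = 0.000315353 ms.
Per-hop propagation t_prop = 6900000/197000000 = 35.0254 ms.
Pipeline fill: first packet needs 3·t_tx to clear all hops; remaining 186 packets each add one t_tx.
Total = (3+187-1)·t_tx + 3·t_prop = 189·0.000315353 + 3·35.0254 = 105 ms.

105 ms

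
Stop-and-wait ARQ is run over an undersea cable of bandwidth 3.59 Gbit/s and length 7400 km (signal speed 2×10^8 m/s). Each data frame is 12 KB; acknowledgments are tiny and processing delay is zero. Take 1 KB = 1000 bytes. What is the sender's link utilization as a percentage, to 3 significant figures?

t_tx = L/R = 96000/3590000000 = 2.67409e-05 s.
t_prop = 7400000/200000000 = 0.037 s; RTT = 0.074 s.
Cycle = t_tx + RTT = 0.0740267 s.
Utilization = t_tx / cycle = 2.67409e-05/0.0740267 = 0.0361 %.

0.0361 %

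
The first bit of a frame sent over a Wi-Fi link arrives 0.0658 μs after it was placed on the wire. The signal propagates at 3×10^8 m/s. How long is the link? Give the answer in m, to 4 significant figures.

19.74 m

d = s × t_prop = 300000000 × 6.58e-08 = 19.74 m.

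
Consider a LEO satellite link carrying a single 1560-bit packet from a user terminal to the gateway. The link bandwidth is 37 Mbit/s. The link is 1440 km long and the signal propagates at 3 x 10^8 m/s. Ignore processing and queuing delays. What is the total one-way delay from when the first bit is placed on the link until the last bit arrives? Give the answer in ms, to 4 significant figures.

Transmission delay = L/R = 1560 / 37000000 = 0.0421622 ms.
Propagation delay = d/s = 1440000 m / 300000000 m/s = 4.8 ms.
Total = 4.842 ms.

4.842 ms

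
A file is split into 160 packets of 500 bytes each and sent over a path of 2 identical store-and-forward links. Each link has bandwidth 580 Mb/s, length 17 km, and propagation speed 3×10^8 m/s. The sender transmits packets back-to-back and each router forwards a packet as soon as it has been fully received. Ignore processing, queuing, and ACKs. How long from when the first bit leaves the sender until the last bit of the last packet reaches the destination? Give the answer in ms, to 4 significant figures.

Per-hop transmission t_tx = L/R = 4000/580000000 = 0.00689655 ms.
Per-hop propagation t_prop = 17000/300000000 = 0.0566667 ms.
Pipeline fill: first packet needs 2·t_tx to clear all hops; remaining 159 packets each add one t_tx.
Total = (2+160-1)·t_tx + 2·t_prop = 161·0.00689655 + 2·0.0566667 = 1.224 ms.

1.224 ms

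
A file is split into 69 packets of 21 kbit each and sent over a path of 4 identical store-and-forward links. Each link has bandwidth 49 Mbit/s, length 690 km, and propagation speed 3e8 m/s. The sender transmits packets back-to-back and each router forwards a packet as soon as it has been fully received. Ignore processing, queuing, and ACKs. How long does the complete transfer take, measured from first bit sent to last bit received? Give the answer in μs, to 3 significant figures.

Per-hop transmission t_tx = L/R = 21000/49000000 = 428.571 μs.
Per-hop propagation t_prop = 690000/300000000 = 2300 μs.
Pipeline fill: first packet needs 4·t_tx to clear all hops; remaining 68 packets each add one t_tx.
Total = (4+69-1)·t_tx + 4·t_prop = 72·428.571 + 4·2300 = 40100 μs.

40100 μs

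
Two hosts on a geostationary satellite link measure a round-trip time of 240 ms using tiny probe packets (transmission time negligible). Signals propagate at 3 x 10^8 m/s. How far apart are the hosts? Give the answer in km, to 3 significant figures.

One-way propagation = RTT/2 = 120 ms.
d = s × t = 300000000 × 0.12 = 36000 km.

36000 km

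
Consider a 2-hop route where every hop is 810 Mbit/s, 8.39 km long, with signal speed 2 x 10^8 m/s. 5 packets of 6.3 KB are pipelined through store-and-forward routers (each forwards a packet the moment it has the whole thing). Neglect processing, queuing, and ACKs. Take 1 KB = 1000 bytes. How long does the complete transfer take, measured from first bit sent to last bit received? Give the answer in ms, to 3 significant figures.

0.457 ms

Per-hop transmission t_tx = L/R = 50400/810000000 = 0.0622222 ms.
Per-hop propagation t_prop = 8390/200000000 = 0.04195 ms.
Pipeline fill: first packet needs 2·t_tx to clear all hops; remaining 4 packets each add one t_tx.
Total = (2+5-1)·t_tx + 2·t_prop = 6·0.0622222 + 2·0.04195 = 0.457 ms.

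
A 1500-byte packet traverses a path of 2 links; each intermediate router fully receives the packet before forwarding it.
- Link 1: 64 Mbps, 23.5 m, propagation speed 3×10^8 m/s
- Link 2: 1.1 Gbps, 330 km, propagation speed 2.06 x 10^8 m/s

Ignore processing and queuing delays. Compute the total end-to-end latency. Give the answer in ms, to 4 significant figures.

L = 1500 × 8 = 12000 bits.
Transmission delays (L/R per hop): 0.1875, 0.0109091 ms; sum = 0.198409 ms.
Propagation delays (d/s per hop): 7.83333e-05, 1.60194 ms; sum = 1.60202 ms.
End-to-end = 1.800 ms.

1.800 ms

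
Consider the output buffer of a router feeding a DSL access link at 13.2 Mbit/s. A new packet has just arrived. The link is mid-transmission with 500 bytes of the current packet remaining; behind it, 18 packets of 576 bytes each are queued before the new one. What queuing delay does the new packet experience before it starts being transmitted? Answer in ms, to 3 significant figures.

6.59 ms

Each queued packet: L/R = 4608/13200000 = 0.349091 ms.
18 queued → 6.28364 ms.
Plus remaining 4000 bits of current packet: 0.30303 ms.
Queuing delay = 6.59 ms.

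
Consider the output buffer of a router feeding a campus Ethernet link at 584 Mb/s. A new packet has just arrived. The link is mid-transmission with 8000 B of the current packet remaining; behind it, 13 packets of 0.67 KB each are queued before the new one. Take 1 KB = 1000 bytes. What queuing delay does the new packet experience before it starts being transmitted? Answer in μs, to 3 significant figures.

229 μs

Each queued packet: L/R = 5360/584000000 = 9.17808 μs.
13 queued → 119.315 μs.
Plus remaining 64000 bits of current packet: 109.589 μs.
Queuing delay = 229 μs.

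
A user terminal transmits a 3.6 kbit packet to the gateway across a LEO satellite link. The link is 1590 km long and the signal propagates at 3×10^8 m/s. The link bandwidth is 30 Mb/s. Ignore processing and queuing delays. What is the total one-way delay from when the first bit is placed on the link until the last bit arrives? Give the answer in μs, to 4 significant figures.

5420 μs

L = 3600 bits.
Transmission delay = L/R = 3600 / 30000000 = 120 μs.
Propagation delay = d/s = 1590000 m / 300000000 m/s = 5300 μs.
Total = 5420 μs.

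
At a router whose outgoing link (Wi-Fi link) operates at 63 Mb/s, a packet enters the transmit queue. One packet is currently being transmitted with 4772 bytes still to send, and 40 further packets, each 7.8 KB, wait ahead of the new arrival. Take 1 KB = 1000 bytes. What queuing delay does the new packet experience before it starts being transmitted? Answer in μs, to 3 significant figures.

40200 μs

Each queued packet: L/R = 62400/63000000 = 990.476 μs.
40 queued → 39619 μs.
Plus remaining 38176 bits of current packet: 605.968 μs.
Queuing delay = 40200 μs.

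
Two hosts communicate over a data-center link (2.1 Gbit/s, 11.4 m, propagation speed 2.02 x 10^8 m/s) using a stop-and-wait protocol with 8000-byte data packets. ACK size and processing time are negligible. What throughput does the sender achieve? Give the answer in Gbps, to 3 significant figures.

2.09 Gbps

t_tx = L/R = 64000/2100000000 = 3.04762e-05 s.
t_prop = 11.4/202000000 = 5.64356e-08 s; RTT = 1.12871e-07 s.
Cycle = t_tx + RTT = 3.05891e-05 s.
Throughput = L / cycle = 64000 / 3.05891e-05 = 2.09 Gbps.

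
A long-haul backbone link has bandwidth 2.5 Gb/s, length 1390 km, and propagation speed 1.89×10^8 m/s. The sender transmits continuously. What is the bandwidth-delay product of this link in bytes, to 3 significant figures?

Propagation delay = 1390000 / 189000000 = 0.0073545 s.
BDP = R × t_prop = 2500000000 × 0.0073545 = 18386200 bits.
In bytes: 18386200/8 = 2300000 bytes.

2300000 bytes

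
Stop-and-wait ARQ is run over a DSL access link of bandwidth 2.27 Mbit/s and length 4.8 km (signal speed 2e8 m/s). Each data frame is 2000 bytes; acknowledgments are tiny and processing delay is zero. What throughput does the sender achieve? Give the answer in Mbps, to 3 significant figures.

t_tx = L/R = 16000/2270000 = 0.00704846 s.
t_prop = 4800/200000000 = 2.4e-05 s; RTT = 4.8e-05 s.
Cycle = t_tx + RTT = 0.00709646 s.
Throughput = L / cycle = 16000 / 0.00709646 = 2.25 Mbps.

2.25 Mbps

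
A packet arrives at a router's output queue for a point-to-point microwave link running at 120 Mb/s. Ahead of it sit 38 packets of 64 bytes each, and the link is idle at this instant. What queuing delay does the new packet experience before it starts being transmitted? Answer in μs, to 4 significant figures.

Each queued packet: L/R = 512/120000000 = 4.26667 μs.
38 queued → 162.133 μs.
Queuing delay = 162.1 μs.

162.1 μs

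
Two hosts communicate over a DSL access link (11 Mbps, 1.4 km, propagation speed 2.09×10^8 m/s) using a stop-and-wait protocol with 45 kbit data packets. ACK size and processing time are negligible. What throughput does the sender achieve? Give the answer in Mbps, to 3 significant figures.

t_tx = L/R = 45000/11000000 = 0.00409091 s.
t_prop = 1400/209000000 = 6.69856e-06 s; RTT = 1.33971e-05 s.
Cycle = t_tx + RTT = 0.00410431 s.
Throughput = L / cycle = 45000 / 0.00410431 = 11.0 Mbps.

11.0 Mbps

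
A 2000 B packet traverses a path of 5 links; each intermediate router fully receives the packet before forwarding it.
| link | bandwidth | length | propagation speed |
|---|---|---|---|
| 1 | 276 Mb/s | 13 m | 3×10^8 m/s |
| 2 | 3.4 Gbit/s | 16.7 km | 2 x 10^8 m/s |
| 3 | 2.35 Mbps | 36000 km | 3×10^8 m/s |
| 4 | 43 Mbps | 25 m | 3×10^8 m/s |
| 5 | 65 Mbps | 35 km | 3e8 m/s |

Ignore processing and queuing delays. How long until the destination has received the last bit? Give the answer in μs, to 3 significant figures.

128000 μs

L = 2000 × 8 = 16000 bits.
Transmission delays (L/R per hop): 57.971, 4.70588, 6808.51, 372.093, 246.154 μs; sum = 7489.43 μs.
Propagation delays (d/s per hop): 0.0433333, 83.5, 120000, 0.0833333, 116.667 μs; sum = 120200 μs.
End-to-end = 128000 μs.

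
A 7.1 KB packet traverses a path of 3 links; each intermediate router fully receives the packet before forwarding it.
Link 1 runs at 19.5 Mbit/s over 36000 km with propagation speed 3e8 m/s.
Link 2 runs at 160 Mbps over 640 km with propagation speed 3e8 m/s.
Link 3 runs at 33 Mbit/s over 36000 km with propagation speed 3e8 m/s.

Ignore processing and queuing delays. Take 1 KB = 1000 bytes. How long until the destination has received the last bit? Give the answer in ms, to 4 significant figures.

247.1 ms

L = 56800 bits.
Transmission delays (L/R per hop): 2.91282, 0.355, 1.72121 ms; sum = 4.98903 ms.
Propagation delays (d/s per hop): 120, 2.13333, 120 ms; sum = 242.133 ms.
End-to-end = 247.1 ms.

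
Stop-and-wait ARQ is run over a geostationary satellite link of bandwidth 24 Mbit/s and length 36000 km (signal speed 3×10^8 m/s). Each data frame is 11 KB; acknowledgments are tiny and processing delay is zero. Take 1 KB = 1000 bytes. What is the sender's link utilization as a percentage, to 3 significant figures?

t_tx = L/R = 88000/24000000 = 0.00366667 s.
t_prop = 36000000/300000000 = 0.12 s; RTT = 0.24 s.
Cycle = t_tx + RTT = 0.243667 s.
Utilization = t_tx / cycle = 0.00366667/0.243667 = 1.50 %.

1.50 %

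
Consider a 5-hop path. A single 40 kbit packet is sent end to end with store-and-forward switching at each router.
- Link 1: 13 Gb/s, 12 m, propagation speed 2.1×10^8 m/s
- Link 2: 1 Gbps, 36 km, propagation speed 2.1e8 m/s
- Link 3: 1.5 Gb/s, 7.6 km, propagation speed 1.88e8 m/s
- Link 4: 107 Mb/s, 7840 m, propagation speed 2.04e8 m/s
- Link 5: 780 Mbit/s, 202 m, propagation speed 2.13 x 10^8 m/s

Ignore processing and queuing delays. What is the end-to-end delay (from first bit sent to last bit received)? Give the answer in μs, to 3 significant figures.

746 μs

L = 40000 bits.
Transmission delays (L/R per hop): 3.07692, 40, 26.6667, 373.832, 51.2821 μs; sum = 494.857 μs.
Propagation delays (d/s per hop): 0.0571429, 171.429, 40.4255, 38.4314, 0.948357 μs; sum = 251.291 μs.
End-to-end = 746 μs.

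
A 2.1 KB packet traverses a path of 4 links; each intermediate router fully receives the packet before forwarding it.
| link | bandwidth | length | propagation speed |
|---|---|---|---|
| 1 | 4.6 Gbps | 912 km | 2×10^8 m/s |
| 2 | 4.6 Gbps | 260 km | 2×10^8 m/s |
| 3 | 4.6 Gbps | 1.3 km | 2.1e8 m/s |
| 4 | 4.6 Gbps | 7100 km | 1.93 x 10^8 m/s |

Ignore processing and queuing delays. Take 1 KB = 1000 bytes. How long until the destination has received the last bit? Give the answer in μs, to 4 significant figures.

L = 16800 bits.
Transmission delay per hop = L/R = 16800/4600000000 = 3.65217 μs; 4 hops → 14.6087 μs.
Propagation delays (d/s per hop): 4560, 1300, 6.19048, 36787.6 μs; sum = 42653.8 μs.
End-to-end = 42670 μs.

42670 μs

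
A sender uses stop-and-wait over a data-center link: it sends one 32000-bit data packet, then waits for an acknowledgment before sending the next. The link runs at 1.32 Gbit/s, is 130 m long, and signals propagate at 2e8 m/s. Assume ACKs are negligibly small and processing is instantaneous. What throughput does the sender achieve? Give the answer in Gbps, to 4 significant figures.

1.253 Gbps

t_tx = L/R = 32000/1320000000 = 2.42424e-05 s.
t_prop = 130/200000000 = 6.5e-07 s; RTT = 1.3e-06 s.
Cycle = t_tx + RTT = 2.55424e-05 s.
Throughput = L / cycle = 32000 / 2.55424e-05 = 1.253 Gbps.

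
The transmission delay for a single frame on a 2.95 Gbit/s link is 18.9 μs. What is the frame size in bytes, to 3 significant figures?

L = R × t_tx = 2950000000 b/s × 1.89e-05 s = 55755 bits.
In bytes: 55755 / 8 = 6970 bytes.

6970 bytes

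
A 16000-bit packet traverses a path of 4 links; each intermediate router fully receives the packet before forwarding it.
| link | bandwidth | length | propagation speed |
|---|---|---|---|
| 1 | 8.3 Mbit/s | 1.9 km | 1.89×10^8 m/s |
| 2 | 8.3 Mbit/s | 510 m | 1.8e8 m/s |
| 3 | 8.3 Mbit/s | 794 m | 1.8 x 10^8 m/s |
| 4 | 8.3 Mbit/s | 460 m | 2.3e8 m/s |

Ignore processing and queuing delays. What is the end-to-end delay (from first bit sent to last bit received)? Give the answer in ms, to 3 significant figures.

7.73 ms

Transmission delay per hop = L/R = 16000/8.3e+06 = 1.92771 ms; 4 hops → 7.71084 ms.
Propagation delays (d/s per hop): 0.0100529, 0.00283333, 0.00441111, 0.002 ms; sum = 0.0192974 ms.
End-to-end = 7.73 ms.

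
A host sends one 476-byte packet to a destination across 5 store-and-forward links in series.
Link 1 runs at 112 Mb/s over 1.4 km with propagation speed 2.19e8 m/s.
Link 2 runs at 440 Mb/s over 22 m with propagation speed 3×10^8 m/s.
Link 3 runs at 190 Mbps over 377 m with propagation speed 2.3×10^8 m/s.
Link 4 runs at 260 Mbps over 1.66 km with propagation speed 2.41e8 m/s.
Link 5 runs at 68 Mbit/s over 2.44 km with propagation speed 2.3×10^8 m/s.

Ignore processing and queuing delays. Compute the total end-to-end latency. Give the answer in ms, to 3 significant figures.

L = 476 × 8 = 3808 bits.
Transmission delays (L/R per hop): 0.034, 0.00865455, 0.0200421, 0.0146462, 0.056 ms; sum = 0.133343 ms.
Propagation delays (d/s per hop): 0.00639269, 7.33333e-05, 0.00163913, 0.00688797, 0.0106087 ms; sum = 0.0256018 ms.
End-to-end = 0.159 ms.

0.159 ms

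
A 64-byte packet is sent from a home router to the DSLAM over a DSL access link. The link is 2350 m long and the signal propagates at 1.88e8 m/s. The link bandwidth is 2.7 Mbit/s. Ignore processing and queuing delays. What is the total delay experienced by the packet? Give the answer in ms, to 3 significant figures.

0.202 ms

L = 64 × 8 = 512 bits.
Transmission delay = L/R = 512 / 2700000 = 0.18963 ms.
Propagation delay = d/s = 2350 m / 188000000 m/s = 0.0125 ms.
Total = 0.202 ms.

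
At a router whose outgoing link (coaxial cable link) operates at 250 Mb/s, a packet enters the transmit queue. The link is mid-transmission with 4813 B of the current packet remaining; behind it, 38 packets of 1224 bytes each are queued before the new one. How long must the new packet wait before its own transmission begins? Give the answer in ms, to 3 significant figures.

Each queued packet: L/R = 9792/250000000 = 0.039168 ms.
38 queued → 1.48838 ms.
Plus remaining 38504 bits of current packet: 0.154016 ms.
Queuing delay = 1.64 ms.

1.64 ms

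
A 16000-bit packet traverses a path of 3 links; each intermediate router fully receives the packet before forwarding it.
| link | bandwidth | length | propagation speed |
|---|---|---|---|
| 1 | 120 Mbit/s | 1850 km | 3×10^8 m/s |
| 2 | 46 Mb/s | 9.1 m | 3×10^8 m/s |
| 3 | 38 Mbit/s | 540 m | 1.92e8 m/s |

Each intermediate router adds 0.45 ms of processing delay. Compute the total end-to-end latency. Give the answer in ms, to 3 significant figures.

Transmission delays (L/R per hop): 0.133333, 0.347826, 0.421053 ms; sum = 0.902212 ms.
Propagation delays (d/s per hop): 6.16667, 3.03333e-05, 0.0028125 ms; sum = 6.16951 ms.
Processing at 2 router(s): 2 × 0.45 ms = 0.9 ms.
End-to-end = 7.97 ms.

7.97 ms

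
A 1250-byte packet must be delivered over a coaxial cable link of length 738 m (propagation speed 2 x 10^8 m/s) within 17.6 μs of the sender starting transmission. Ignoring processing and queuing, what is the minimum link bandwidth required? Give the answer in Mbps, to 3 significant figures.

719 Mbps

L = 10000 bits.
Propagation delay = 738 / 200000000 = 3.69 μs.
Transmission budget = 17.6 − 3.69 = 13.91 μs.
R ≥ L / t_tx = 10000 bits / 1.391e-05 s = 719 Mbps.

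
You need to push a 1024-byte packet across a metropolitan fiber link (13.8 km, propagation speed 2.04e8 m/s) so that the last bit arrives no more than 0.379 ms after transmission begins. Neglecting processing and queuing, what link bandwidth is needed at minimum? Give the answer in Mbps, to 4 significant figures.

26.31 Mbps

L = 8192 bits.
Propagation delay = 13800 / 204000000 = 0.0676471 ms.
Transmission budget = 0.379 − 0.0676471 = 0.311353 ms.
R ≥ L / t_tx = 8192 bits / 0.000311353 s = 26.31 Mbps.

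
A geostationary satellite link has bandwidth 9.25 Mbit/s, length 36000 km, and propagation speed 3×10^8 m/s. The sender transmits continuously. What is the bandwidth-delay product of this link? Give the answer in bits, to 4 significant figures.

Propagation delay = 36000000 / 300000000 = 0.12 s.
BDP = R × t_prop = 9250000 × 0.12 = 1110000 bits.

1110000 bits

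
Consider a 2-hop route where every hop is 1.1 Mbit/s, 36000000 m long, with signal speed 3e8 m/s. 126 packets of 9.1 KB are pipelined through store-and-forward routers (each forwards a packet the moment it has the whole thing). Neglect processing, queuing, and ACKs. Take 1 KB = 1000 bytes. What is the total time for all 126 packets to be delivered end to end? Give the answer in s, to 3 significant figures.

Per-hop transmission t_tx = L/R = 72800/1100000 = 0.0661818 s.
Per-hop propagation t_prop = 36000000/300000000 = 0.12 s.
Pipeline fill: first packet needs 2·t_tx to clear all hops; remaining 125 packets each add one t_tx.
Total = (2+126-1)·t_tx + 2·t_prop = 127·0.0661818 + 2·0.12 = 8.65 s.

8.65 s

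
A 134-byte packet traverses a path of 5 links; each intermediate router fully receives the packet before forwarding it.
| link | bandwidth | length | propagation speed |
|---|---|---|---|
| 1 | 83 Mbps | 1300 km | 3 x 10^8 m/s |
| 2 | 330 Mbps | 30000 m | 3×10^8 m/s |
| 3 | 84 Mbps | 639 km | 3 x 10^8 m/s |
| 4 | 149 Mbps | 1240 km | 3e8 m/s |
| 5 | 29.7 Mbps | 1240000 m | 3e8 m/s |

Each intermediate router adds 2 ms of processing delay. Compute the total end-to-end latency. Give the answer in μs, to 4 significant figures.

22900 μs

L = 134 × 8 = 1072 bits.
Transmission delays (L/R per hop): 12.9157, 3.24848, 12.7619, 7.19463, 36.0943 μs; sum = 72.215 μs.
Propagation delays (d/s per hop): 4333.33, 100, 2130, 4133.33, 4133.33 μs; sum = 14830 μs.
Processing at 4 router(s): 4 × 2 ms = 8000 μs.
End-to-end = 22900 μs.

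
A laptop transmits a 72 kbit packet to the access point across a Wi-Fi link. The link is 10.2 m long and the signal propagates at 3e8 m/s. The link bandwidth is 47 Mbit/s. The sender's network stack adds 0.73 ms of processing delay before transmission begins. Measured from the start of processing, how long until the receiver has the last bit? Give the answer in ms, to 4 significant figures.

L = 72000 bits.
Transmission delay = L/R = 72000 / 47000000 = 1.53191 ms.
Propagation delay = d/s = 10.2 m / 300000000 m/s = 3.4e-05 ms.
Plus processing delay 0.73 ms = 0.73 ms.
Total = 2.262 ms.

2.262 ms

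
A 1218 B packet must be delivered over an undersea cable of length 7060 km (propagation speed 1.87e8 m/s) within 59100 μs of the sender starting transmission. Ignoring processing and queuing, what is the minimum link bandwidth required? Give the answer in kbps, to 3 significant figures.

L = 9744 bits.
Propagation delay = 7060000 / 187000000 = 37754 μs.
Transmission budget = 59100 − 37754 = 21346 μs.
R ≥ L / t_tx = 9744 bits / 0.021346 s = 456 kbps.

456 kbps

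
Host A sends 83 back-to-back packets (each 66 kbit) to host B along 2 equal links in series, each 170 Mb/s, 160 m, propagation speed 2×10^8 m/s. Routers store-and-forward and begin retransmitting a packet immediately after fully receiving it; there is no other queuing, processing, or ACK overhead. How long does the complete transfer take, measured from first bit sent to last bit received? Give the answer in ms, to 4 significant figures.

Per-hop transmission t_tx = L/R = 66000/170000000 = 0.388235 ms.
Per-hop propagation t_prop = 160/200000000 = 0.0008 ms.
Pipeline fill: first packet needs 2·t_tx to clear all hops; remaining 82 packets each add one t_tx.
Total = (2+83-1)·t_tx + 2·t_prop = 84·0.388235 + 2·0.0008 = 32.61 ms.

32.61 ms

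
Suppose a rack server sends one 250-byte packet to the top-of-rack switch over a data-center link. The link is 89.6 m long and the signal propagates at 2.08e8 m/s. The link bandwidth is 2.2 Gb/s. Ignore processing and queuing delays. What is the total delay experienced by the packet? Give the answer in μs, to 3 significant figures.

1.34 μs

L = 250 × 8 = 2000 bits.
Transmission delay = L/R = 2000 / 2200000000 = 0.909091 μs.
Propagation delay = d/s = 89.6 m / 208000000 m/s = 0.430769 μs.
Total = 1.34 μs.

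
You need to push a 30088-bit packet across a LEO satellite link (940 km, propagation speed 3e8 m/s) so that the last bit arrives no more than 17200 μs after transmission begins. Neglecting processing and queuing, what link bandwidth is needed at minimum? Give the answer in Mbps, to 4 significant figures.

Propagation delay = 940000 / 300000000 = 3133.33 μs.
Transmission budget = 17200 − 3133.33 = 14066.7 μs.
R ≥ L / t_tx = 30088 bits / 0.0140667 s = 2.139 Mbps.

2.139 Mbps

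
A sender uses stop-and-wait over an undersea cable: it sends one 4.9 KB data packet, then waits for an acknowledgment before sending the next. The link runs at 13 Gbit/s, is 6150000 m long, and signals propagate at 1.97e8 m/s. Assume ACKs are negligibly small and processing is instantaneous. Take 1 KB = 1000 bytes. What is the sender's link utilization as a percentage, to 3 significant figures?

0.00483 %

t_tx = L/R = 39200/13000000000 = 3.01538e-06 s.
t_prop = 6150000/197000000 = 0.0312183 s; RTT = 0.0624365 s.
Cycle = t_tx + RTT = 0.0624396 s.
Utilization = t_tx / cycle = 3.01538e-06/0.0624396 = 0.00483 %.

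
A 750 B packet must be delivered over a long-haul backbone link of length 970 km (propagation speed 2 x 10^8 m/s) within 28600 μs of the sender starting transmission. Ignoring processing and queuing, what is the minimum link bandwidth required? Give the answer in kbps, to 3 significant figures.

253 kbps

L = 6000 bits.
Propagation delay = 970000 / 200000000 = 4850 μs.
Transmission budget = 28600 − 4850 = 23750 μs.
R ≥ L / t_tx = 6000 bits / 0.02375 s = 253 kbps.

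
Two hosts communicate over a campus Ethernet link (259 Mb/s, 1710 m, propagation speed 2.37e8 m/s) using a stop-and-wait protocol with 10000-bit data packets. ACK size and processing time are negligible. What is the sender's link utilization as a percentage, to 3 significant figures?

t_tx = L/R = 10000/259000000 = 3.861e-05 s.
t_prop = 1710/237000000 = 7.21519e-06 s; RTT = 1.44304e-05 s.
Cycle = t_tx + RTT = 5.30404e-05 s.
Utilization = t_tx / cycle = 3.861e-05/5.30404e-05 = 72.8 %.

72.8 %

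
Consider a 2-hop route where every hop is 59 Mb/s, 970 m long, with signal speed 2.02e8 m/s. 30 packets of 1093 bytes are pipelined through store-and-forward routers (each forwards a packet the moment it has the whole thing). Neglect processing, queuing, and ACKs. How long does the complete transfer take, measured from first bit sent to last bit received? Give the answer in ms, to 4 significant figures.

Per-hop transmission t_tx = L/R = 8744/59000000 = 0.148203 ms.
Per-hop propagation t_prop = 970/202000000 = 0.00480198 ms.
Pipeline fill: first packet needs 2·t_tx to clear all hops; remaining 29 packets each add one t_tx.
Total = (2+30-1)·t_tx + 2·t_prop = 31·0.148203 + 2·0.00480198 = 4.604 ms.

4.604 ms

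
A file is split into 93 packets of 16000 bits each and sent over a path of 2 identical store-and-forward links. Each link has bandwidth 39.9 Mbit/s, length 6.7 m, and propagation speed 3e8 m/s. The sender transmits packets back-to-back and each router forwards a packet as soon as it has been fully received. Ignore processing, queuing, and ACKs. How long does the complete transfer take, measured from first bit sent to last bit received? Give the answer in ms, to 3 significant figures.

37.7 ms

Per-hop transmission t_tx = L/R = 16000/39900000 = 0.401003 ms.
Per-hop propagation t_prop = 6.7/300000000 = 2.23333e-05 ms.
Pipeline fill: first packet needs 2·t_tx to clear all hops; remaining 92 packets each add one t_tx.
Total = (2+93-1)·t_tx + 2·t_prop = 94·0.401003 + 2·2.23333e-05 = 37.7 ms.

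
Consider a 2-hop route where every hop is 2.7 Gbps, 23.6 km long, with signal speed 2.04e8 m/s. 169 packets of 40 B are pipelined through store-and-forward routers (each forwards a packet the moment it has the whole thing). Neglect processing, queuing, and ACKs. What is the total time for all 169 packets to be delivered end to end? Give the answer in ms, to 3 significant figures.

0.252 ms

Per-hop transmission t_tx = L/R = 320/2700000000 = 0.000118519 ms.
Per-hop propagation t_prop = 23600/204000000 = 0.115686 ms.
Pipeline fill: first packet needs 2·t_tx to clear all hops; remaining 168 packets each add one t_tx.
Total = (2+169-1)·t_tx + 2·t_prop = 170·0.000118519 + 2·0.115686 = 0.252 ms.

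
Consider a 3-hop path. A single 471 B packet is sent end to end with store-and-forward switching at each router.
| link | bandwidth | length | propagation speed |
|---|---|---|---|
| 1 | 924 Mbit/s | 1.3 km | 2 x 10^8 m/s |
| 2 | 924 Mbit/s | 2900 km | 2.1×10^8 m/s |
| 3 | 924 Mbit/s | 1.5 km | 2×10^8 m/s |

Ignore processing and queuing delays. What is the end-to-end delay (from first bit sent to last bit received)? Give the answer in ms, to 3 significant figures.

L = 471 × 8 = 3768 bits.
Transmission delay per hop = L/R = 3768/924000000 = 0.00407792 ms; 3 hops → 0.0122338 ms.
Propagation delays (d/s per hop): 0.0065, 13.8095, 0.0075 ms; sum = 13.8235 ms.
End-to-end = 13.8 ms.

13.8 ms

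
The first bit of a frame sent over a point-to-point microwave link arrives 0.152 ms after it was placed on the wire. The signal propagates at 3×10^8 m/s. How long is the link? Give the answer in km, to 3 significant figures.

d = s × t_prop = 300000000 × 0.000152 = 45.6 km.

45.6 km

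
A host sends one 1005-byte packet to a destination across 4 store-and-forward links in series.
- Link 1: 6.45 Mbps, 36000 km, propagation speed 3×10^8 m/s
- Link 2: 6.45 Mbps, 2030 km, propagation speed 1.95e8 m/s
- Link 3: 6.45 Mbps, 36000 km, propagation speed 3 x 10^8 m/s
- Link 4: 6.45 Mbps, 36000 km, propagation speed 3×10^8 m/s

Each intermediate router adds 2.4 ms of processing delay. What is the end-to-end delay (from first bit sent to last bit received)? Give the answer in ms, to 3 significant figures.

383 ms

L = 1005 × 8 = 8040 bits.
Transmission delay per hop = L/R = 8040/6450000 = 1.24651 ms; 4 hops → 4.98605 ms.
Propagation delays (d/s per hop): 120, 10.4103, 120, 120 ms; sum = 370.41 ms.
Processing at 3 router(s): 3 × 2.4 ms = 7.2 ms.
End-to-end = 383 ms.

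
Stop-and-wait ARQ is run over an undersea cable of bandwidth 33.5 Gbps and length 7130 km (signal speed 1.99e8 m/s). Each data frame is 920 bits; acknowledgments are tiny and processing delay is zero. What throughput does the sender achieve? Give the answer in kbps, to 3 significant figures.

t_tx = L/R = 920/33500000000 = 2.74627e-08 s.
t_prop = 7130000/199000000 = 0.0358291 s; RTT = 0.0716583 s.
Cycle = t_tx + RTT = 0.0716583 s.
Throughput = L / cycle = 920 / 0.0716583 = 12.8 kbps.

12.8 kbps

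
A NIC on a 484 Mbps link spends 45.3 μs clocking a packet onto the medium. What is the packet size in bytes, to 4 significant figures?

L = R × t_tx = 484000000 b/s × 4.53e-05 s = 21925.2 bits.
In bytes: 21925.2 / 8 = 2741 bytes.

2741 bytes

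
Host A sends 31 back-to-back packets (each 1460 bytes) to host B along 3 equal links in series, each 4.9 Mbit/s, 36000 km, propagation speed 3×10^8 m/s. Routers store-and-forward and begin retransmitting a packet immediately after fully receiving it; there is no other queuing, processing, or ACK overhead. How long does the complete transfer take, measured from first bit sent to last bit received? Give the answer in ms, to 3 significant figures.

Per-hop transmission t_tx = L/R = 11680/4900000 = 2.38367 ms.
Per-hop propagation t_prop = 36000000/300000000 = 120 ms.
Pipeline fill: first packet needs 3·t_tx to clear all hops; remaining 30 packets each add one t_tx.
Total = (3+31-1)·t_tx + 3·t_prop = 33·2.38367 + 3·120 = 439 ms.

439 ms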